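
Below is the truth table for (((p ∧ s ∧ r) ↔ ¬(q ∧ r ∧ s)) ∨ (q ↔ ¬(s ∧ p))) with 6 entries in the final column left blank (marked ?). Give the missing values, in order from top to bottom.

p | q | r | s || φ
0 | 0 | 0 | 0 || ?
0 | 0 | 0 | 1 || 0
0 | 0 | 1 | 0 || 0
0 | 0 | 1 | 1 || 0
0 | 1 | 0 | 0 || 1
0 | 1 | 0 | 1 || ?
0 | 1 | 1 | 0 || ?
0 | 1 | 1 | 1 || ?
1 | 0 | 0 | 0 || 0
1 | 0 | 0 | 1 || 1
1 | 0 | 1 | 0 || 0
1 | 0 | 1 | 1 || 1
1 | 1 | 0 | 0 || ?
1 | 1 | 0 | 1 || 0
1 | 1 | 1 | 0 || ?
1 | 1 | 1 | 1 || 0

0, 1, 1, 1, 1, 1

Row p=0, q=0, r=0, s=0: ((p ∧ s ∧ r) ↔ ¬(q ∧ r ∧ s)) = 0, (q ↔ ¬(s ∧ p)) = 0, so the formula = 0.
Row p=0, q=1, r=0, s=1: ((p ∧ s ∧ r) ↔ ¬(q ∧ r ∧ s)) = 0, (q ↔ ¬(s ∧ p)) = 1, so the formula = 1.
Row p=0, q=1, r=1, s=0: ((p ∧ s ∧ r) ↔ ¬(q ∧ r ∧ s)) = 0, (q ↔ ¬(s ∧ p)) = 1, so the formula = 1.
Row p=0, q=1, r=1, s=1: ((p ∧ s ∧ r) ↔ ¬(q ∧ r ∧ s)) = 1, (q ↔ ¬(s ∧ p)) = 1, so the formula = 1.
Row p=1, q=1, r=0, s=0: ((p ∧ s ∧ r) ↔ ¬(q ∧ r ∧ s)) = 0, (q ↔ ¬(s ∧ p)) = 1, so the formula = 1.
Row p=1, q=1, r=1, s=0: ((p ∧ s ∧ r) ↔ ¬(q ∧ r ∧ s)) = 0, (q ↔ ¬(s ∧ p)) = 1, so the formula = 1.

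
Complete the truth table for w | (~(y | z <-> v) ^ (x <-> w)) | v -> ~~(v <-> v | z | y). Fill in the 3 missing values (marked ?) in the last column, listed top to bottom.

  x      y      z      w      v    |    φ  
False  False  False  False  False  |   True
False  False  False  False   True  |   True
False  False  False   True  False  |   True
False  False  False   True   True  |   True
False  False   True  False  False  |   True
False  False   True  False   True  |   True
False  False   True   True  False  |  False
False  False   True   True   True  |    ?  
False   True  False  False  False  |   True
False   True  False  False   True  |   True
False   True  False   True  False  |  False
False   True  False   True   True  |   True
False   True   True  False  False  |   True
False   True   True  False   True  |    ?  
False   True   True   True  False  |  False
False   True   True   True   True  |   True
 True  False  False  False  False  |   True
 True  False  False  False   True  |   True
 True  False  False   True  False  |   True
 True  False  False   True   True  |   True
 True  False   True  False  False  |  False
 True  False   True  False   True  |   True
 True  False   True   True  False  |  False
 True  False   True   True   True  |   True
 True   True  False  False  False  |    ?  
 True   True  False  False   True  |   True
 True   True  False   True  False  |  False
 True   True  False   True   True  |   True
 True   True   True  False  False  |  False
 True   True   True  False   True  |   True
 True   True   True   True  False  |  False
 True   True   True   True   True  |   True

True, True, False

Row x=False, y=False, z=True, w=True, v=True: (w | (~(y | z <-> v) ^ (x <-> w)) | v) = True, ~~(v <-> v | z | y) = True, so the formula = True.
Row x=False, y=True, z=True, w=False, v=True: (w | (~(y | z <-> v) ^ (x <-> w)) | v) = True, ~~(v <-> v | z | y) = True, so the formula = True.
Row x=True, y=True, z=False, w=False, v=False: (w | (~(y | z <-> v) ^ (x <-> w)) | v) = True, ~~(v <-> v | z | y) = False, so the formula = False.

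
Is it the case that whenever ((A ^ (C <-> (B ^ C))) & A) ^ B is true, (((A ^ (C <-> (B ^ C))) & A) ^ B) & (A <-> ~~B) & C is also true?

no

A | B | C | φ | ψ
- | - | - | - | -
T | T | T | F | F
T | T | F | F | F
T | F | T | F | F
T | F | F | F | F
F | T | T | T | F
F | T | F | T | F
F | F | T | F | F
F | F | F | F | F
At A=F, B=T, C=T we have φ true but ψ false, so φ does not entail ψ.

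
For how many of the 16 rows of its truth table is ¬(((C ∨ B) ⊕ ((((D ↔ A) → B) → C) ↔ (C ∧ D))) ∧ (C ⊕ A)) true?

A  B  C  D  |  (C ∨ B)  (D ↔ A)  ((D ↔ A) → B)  (((D ↔ A) → B) → C)  (C ∧ D)  (C ⊕ A)  φ
T  T  T  T  |     T        T           T                 T              T        F     T
T  T  T  F  |     T        F           T                 T              F        F     T
T  T  F  T  |     T        T           T                 F              F        T     T
T  T  F  F  |     T        F           T                 F              F        T     T
T  F  T  T  |     T        T           F                 T              T        F     T
T  F  T  F  |     T        F           T                 T              F        F     T
T  F  F  T  |     F        T           F                 T              F        T     T
T  F  F  F  |     F        F           T                 F              F        T     F
F  T  T  T  |     T        F           T                 T              T        T     T
F  T  T  F  |     T        T           T                 T              F        T     F
F  T  F  T  |     T        F           T                 F              F        F     T
F  T  F  F  |     T        T           T                 F              F        F     T
F  F  T  T  |     T        F           T                 T              T        T     T
F  F  T  F  |     T        T           F                 T              F        T     F
F  F  F  T  |     F        F           T                 F              F        F     T
F  F  F  F  |     F        T           F                 T              F        F     T
The formula is true on 13 of the 16 rows.

13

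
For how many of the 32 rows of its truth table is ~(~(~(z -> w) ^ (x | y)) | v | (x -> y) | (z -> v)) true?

1

  x      y      z      w      v    |    φ  
 True   True   True   True   True  |  False
 True   True   True   True  False  |  False
 True   True   True  False   True  |  False
 True   True   True  False  False  |  False
 True   True  False   True   True  |  False
 True   True  False   True  False  |  False
 True   True  False  False   True  |  False
 True   True  False  False  False  |  False
 True  False   True   True   True  |  False
 True  False   True   True  False  |   True
 True  False   True  False   True  |  False
 True  False   True  False  False  |  False
 True  False  False   True   True  |  False
 True  False  False   True  False  |  False
 True  False  False  False   True  |  False
 True  False  False  False  False  |  False
False   True   True   True   True  |  False
False   True   True   True  False  |  False
False   True   True  False   True  |  False
False   True   True  False  False  |  False
False   True  False   True   True  |  False
False   True  False   True  False  |  False
False   True  False  False   True  |  False
False   True  False  False  False  |  False
False  False   True   True   True  |  False
False  False   True   True  False  |  False
False  False   True  False   True  |  False
False  False   True  False  False  |  False
False  False  False   True   True  |  False
False  False  False   True  False  |  False
False  False  False  False   True  |  False
False  False  False  False  False  |  False
The formula is true on 1 of the 32 rows.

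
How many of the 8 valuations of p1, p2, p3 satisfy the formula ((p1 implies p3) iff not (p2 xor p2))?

6

p1  p2  p3  |  (p1 implies p3)  (p2 xor p2)  not (p2 xor p2)  φ
T   T   T   |         T              F              T         T
T   T   F   |         F              F              T         F
T   F   T   |         T              F              T         T
T   F   F   |         F              F              T         F
F   T   T   |         T              F              T         T
F   T   F   |         T              F              T         T
F   F   T   |         T              F              T         T
F   F   F   |         T              F              T         T
The formula is true on 6 of the 8 rows.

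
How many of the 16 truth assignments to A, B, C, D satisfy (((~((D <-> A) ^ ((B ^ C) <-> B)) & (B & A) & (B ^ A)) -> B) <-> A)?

8

A | B | C | D | φ
- | - | - | - | -
F | F | F | F | F
F | F | F | T | F
F | F | T | F | F
F | F | T | T | F
F | T | F | F | F
F | T | F | T | F
F | T | T | F | F
F | T | T | T | F
T | F | F | F | T
T | F | F | T | T
T | F | T | F | T
T | F | T | T | T
T | T | F | F | T
T | T | F | T | T
T | T | T | F | T
T | T | T | T | T
The formula is true on 8 of the 16 rows.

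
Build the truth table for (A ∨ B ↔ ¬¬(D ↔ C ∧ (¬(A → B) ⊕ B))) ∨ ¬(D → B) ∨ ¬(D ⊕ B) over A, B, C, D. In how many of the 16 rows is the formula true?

A | B | C | D || φ
0 | 0 | 0 | 0 || 1
0 | 0 | 0 | 1 || 1
0 | 0 | 1 | 0 || 1
0 | 0 | 1 | 1 || 1
0 | 1 | 0 | 0 || 1
0 | 1 | 0 | 1 || 1
0 | 1 | 1 | 0 || 0
0 | 1 | 1 | 1 || 1
1 | 0 | 0 | 0 || 1
1 | 0 | 0 | 1 || 1
1 | 0 | 1 | 0 || 1
1 | 0 | 1 | 1 || 1
1 | 1 | 0 | 0 || 1
1 | 1 | 0 | 1 || 1
1 | 1 | 1 | 0 || 0
1 | 1 | 1 | 1 || 1
The formula is true on 14 of the 16 rows.

14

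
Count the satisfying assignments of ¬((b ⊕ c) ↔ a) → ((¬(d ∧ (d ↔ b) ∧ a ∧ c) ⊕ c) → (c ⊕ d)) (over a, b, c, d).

  a   |   b   |   c   |   d   ||   φ  
 True |  True |  True |  True || False
 True |  True |  True | False ||  True
 True |  True | False |  True ||  True
 True |  True | False | False ||  True
 True | False |  True |  True ||  True
 True | False |  True | False ||  True
 True | False | False |  True ||  True
 True | False | False | False || False
False |  True |  True |  True ||  True
False |  True |  True | False ||  True
False |  True | False |  True ||  True
False |  True | False | False || False
False | False |  True |  True ||  True
False | False |  True | False ||  True
False | False | False |  True ||  True
False | False | False | False ||  True
The formula is true on 13 of the 16 rows.

13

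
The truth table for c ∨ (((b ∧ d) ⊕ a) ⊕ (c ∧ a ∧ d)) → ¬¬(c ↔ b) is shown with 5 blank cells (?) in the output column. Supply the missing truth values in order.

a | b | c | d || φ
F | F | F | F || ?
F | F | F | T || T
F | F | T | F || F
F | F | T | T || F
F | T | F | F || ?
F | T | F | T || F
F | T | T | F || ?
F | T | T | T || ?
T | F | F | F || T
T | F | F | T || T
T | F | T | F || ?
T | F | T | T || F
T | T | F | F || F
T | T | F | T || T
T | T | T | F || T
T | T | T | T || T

T, T, T, T, F

Row a=F, b=F, c=F, d=F: (c ∨ (((b ∧ d) ⊕ a) ⊕ (c ∧ a ∧ d))) = F, ¬¬(c ↔ b) = T, so the formula = T.
Row a=F, b=T, c=F, d=F: (c ∨ (((b ∧ d) ⊕ a) ⊕ (c ∧ a ∧ d))) = F, ¬¬(c ↔ b) = F, so the formula = T.
Row a=F, b=T, c=T, d=F: (c ∨ (((b ∧ d) ⊕ a) ⊕ (c ∧ a ∧ d))) = T, ¬¬(c ↔ b) = T, so the formula = T.
Row a=F, b=T, c=T, d=T: (c ∨ (((b ∧ d) ⊕ a) ⊕ (c ∧ a ∧ d))) = T, ¬¬(c ↔ b) = T, so the formula = T.
Row a=T, b=F, c=T, d=F: (c ∨ (((b ∧ d) ⊕ a) ⊕ (c ∧ a ∧ d))) = T, ¬¬(c ↔ b) = F, so the formula = F.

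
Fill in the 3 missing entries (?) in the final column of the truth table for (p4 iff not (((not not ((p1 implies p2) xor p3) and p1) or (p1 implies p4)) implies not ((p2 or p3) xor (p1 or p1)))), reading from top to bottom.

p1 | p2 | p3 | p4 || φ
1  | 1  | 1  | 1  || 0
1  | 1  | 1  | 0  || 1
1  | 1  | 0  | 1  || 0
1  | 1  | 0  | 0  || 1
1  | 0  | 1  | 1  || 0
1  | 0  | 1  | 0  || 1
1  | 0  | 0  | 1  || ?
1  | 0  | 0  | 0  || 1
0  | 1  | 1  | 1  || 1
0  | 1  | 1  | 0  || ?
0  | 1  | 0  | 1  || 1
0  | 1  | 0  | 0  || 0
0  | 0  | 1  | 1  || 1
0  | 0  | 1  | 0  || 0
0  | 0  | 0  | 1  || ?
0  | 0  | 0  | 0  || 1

1, 0, 0

Row p1=1, p2=0, p3=0, p4=1: not (((not not ((p1 implies p2) xor p3) and p1) or (p1 implies p4)) implies not ((p2 or p3) xor (p1 or p1))) = 1, so the formula = 1.
Row p1=0, p2=1, p3=1, p4=0: not (((not not ((p1 implies p2) xor p3) and p1) or (p1 implies p4)) implies not ((p2 or p3) xor (p1 or p1))) = 1, so the formula = 0.
Row p1=0, p2=0, p3=0, p4=1: not (((not not ((p1 implies p2) xor p3) and p1) or (p1 implies p4)) implies not ((p2 or p3) xor (p1 or p1))) = 0, so the formula = 0.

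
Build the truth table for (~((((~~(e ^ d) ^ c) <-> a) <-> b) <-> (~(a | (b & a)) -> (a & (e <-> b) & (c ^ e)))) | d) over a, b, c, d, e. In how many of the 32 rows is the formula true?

a  b  c  d  e  |  φ
T  T  T  T  T  |  T
T  T  T  T  F  |  T
T  T  T  F  T  |  T
T  T  T  F  F  |  F
T  T  F  T  T  |  T
T  T  F  T  F  |  T
T  T  F  F  T  |  F
T  T  F  F  F  |  T
T  F  T  T  T  |  T
T  F  T  T  F  |  T
T  F  T  F  T  |  F
T  F  T  F  F  |  T
T  F  F  T  T  |  T
T  F  F  T  F  |  T
T  F  F  F  T  |  T
T  F  F  F  F  |  F
F  T  T  T  T  |  T
F  T  T  T  F  |  T
F  T  T  F  T  |  T
F  T  T  F  F  |  F
F  T  F  T  T  |  T
F  T  F  T  F  |  T
F  T  F  F  T  |  F
F  T  F  F  F  |  T
F  F  T  T  T  |  T
F  F  T  T  F  |  T
F  F  T  F  T  |  F
F  F  T  F  F  |  T
F  F  F  T  T  |  T
F  F  F  T  F  |  T
F  F  F  F  T  |  T
F  F  F  F  F  |  F
The formula is true on 24 of the 32 rows.

24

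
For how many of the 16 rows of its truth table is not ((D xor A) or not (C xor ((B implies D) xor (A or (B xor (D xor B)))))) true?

A | B | C | D | (D xor A) | (B implies D) | (D xor B) | (B xor (D xor B)) | (A or (B xor (D xor B))) | φ
- | - | - | - | --------- | ------------- | --------- | ----------------- | ------------------------ | -
T | T | T | T |     F     |       T       |     F     |         T         |            T             | T
T | T | T | F |     T     |       F       |     T     |         F         |            T             | F
T | T | F | T |     F     |       T       |     F     |         T         |            T             | F
T | T | F | F |     T     |       F       |     T     |         F         |            T             | F
T | F | T | T |     F     |       T       |     T     |         T         |            T             | T
T | F | T | F |     T     |       T       |     F     |         F         |            T             | F
T | F | F | T |     F     |       T       |     T     |         T         |            T             | F
T | F | F | F |     T     |       T       |     F     |         F         |            T             | F
F | T | T | T |     T     |       T       |     F     |         T         |            T             | F
F | T | T | F |     F     |       F       |     T     |         F         |            F             | T
F | T | F | T |     T     |       T       |     F     |         T         |            T             | F
F | T | F | F |     F     |       F       |     T     |         F         |            F             | F
F | F | T | T |     T     |       T       |     T     |         T         |            T             | F
F | F | T | F |     F     |       T       |     F     |         F         |            F             | F
F | F | F | T |     T     |       T       |     T     |         T         |            T             | F
F | F | F | F |     F     |       T       |     F     |         F         |            F             | T
The formula is true on 4 of the 16 rows.

4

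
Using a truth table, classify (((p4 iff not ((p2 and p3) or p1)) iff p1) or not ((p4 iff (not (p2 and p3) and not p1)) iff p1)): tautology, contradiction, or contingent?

tautology

p1  p2  p3  p4  |  (p2 and p3)  ((p2 and p3) or p1)  not ((p2 and p3) or p1)  not (p2 and p3)  not p1  (not (p2 and p3) and not p1)  φ
T   T   T   T   |       T                T                      F                    F           F                  F                T
T   T   T   F   |       T                T                      F                    F           F                  F                T
T   T   F   T   |       F                T                      F                    T           F                  F                T
T   T   F   F   |       F                T                      F                    T           F                  F                T
T   F   T   T   |       F                T                      F                    T           F                  F                T
T   F   T   F   |       F                T                      F                    T           F                  F                T
T   F   F   T   |       F                T                      F                    T           F                  F                T
T   F   F   F   |       F                T                      F                    T           F                  F                T
F   T   T   T   |       T                T                      F                    F           T                  F                T
F   T   T   F   |       T                T                      F                    F           T                  F                T
F   T   F   T   |       F                F                      T                    T           T                  T                T
F   T   F   F   |       F                F                      T                    T           T                  T                T
F   F   T   T   |       F                F                      T                    T           T                  T                T
F   F   T   F   |       F                F                      T                    T           T                  T                T
F   F   F   T   |       F                F                      T                    T           T                  T                T
F   F   F   F   |       F                F                      T                    T           T                  T                T
Every row is T, so the formula is a tautology.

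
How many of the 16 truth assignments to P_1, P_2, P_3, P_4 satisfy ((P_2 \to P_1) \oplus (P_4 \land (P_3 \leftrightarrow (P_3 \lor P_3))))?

8

P_1 | P_2 | P_3 | P_4 || (P_2 \to P_1) | (P_3 \lor P_3) | φ
 F  |  F  |  F  |  F  ||       T       |       F        | T
 F  |  F  |  F  |  T  ||       T       |       F        | F
 F  |  F  |  T  |  F  ||       T       |       T        | T
 F  |  F  |  T  |  T  ||       T       |       T        | F
 F  |  T  |  F  |  F  ||       F       |       F        | F
 F  |  T  |  F  |  T  ||       F       |       F        | T
 F  |  T  |  T  |  F  ||       F       |       T        | F
 F  |  T  |  T  |  T  ||       F       |       T        | T
 T  |  F  |  F  |  F  ||       T       |       F        | T
 T  |  F  |  F  |  T  ||       T       |       F        | F
 T  |  F  |  T  |  F  ||       T       |       T        | T
 T  |  F  |  T  |  T  ||       T       |       T        | F
 T  |  T  |  F  |  F  ||       T       |       F        | T
 T  |  T  |  F  |  T  ||       T       |       F        | F
 T  |  T  |  T  |  F  ||       T       |       T        | T
 T  |  T  |  T  |  T  ||       T       |       T        | F
The formula is true on 8 of the 16 rows.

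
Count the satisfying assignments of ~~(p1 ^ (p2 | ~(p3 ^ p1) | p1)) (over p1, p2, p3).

3

p1  p2  p3     (p3 ^ p1)  ~(p3 ^ p1)  (p2 | ~(p3 ^ p1) | p1)  φ
1   1   1          0          1                 1             0
1   1   0          1          0                 1             0
1   0   1          0          1                 1             0
1   0   0          1          0                 1             0
0   1   1          1          0                 1             1
0   1   0          0          1                 1             1
0   0   1          1          0                 0             0
0   0   0          0          1                 1             1
The formula is true on 3 of the 8 rows.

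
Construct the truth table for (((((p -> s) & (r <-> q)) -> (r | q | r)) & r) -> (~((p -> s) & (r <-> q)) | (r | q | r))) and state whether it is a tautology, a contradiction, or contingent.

p | q | r | s | φ
- | - | - | - | -
T | T | T | T | T
T | T | T | F | T
T | T | F | T | T
T | T | F | F | T
T | F | T | T | T
T | F | T | F | T
T | F | F | T | T
T | F | F | F | T
F | T | T | T | T
F | T | T | F | T
F | T | F | T | T
F | T | F | F | T
F | F | T | T | T
F | F | T | F | T
F | F | F | T | T
F | F | F | F | T
Every row is T, so the formula is a tautology.

tautology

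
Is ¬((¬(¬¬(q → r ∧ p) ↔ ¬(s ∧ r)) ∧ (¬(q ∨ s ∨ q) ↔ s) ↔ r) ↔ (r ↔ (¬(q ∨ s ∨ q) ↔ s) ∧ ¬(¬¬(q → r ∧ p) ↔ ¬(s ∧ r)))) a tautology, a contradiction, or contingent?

p | q | r | s || φ
T | T | T | T || F
T | T | T | F || F
T | T | F | T || F
T | T | F | F || F
T | F | T | T || F
T | F | T | F || F
T | F | F | T || F
T | F | F | F || F
F | T | T | T || F
F | T | T | F || F
F | T | F | T || F
F | T | F | F || F
F | F | T | T || F
F | F | T | F || F
F | F | F | T || F
F | F | F | F || F
Every row is F, so the formula is a contradiction.

contradiction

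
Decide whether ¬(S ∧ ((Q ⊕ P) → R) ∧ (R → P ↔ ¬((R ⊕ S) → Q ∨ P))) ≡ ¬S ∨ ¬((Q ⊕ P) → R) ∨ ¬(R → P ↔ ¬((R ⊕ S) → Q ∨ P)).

equivalent

P | Q | R | S | φ | ψ
- | - | - | - | - | -
T | T | T | T | T | T
T | T | T | F | T | T
T | T | F | T | T | T
T | T | F | F | T | T
T | F | T | T | T | T
T | F | T | F | T | T
T | F | F | T | T | T
T | F | F | F | T | T
F | T | T | T | F | F
F | T | T | F | T | T
F | T | F | T | T | T
F | T | F | F | T | T
F | F | T | T | F | F
F | F | T | F | T | T
F | F | F | T | F | F
F | F | F | F | T | T
The columns for φ and ψ agree on every row, so they are logically equivalent.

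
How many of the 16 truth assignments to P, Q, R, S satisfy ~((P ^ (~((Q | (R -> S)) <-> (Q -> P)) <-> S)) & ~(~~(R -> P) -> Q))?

P  Q  R  S     (R -> S)  (Q | (R -> S))  (Q -> P)  (R -> P)  ~(R -> P)  ~~(R -> P)  (~~(R -> P) -> Q)  ~(~~(R -> P) -> Q)  φ
F  F  F  F        T            T            T         T          F          T               F                  T           F
F  F  F  T        T            T            T         T          F          T               F                  T           T
F  F  T  F        F            F            T         F          T          F               T                  F           T
F  F  T  T        T            T            T         F          T          F               T                  F           T
F  T  F  F        T            T            F         T          F          T               T                  F           T
F  T  F  T        T            T            F         T          F          T               T                  F           T
F  T  T  F        F            T            F         F          T          F               T                  F           T
F  T  T  T        T            T            F         F          T          F               T                  F           T
T  F  F  F        T            T            T         T          F          T               F                  T           T
T  F  F  T        T            T            T         T          F          T               F                  T           F
T  F  T  F        F            F            T         T          F          T               F                  T           F
T  F  T  T        T            T            T         T          F          T               F                  T           F
T  T  F  F        T            T            T         T          F          T               T                  F           T
T  T  F  T        T            T            T         T          F          T               T                  F           T
T  T  T  F        F            T            T         T          F          T               T                  F           T
T  T  T  T        T            T            T         T          F          T               T                  F           T
The formula is true on 12 of the 16 rows.

12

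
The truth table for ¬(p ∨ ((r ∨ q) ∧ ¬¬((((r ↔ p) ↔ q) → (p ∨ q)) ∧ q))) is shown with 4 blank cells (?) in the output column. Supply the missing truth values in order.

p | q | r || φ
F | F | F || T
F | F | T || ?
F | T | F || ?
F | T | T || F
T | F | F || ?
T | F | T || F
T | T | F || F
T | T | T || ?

T, F, F, F

Row p=F, q=F, r=T: ((r ∨ q) ∧ ¬¬((((r ↔ p) ↔ q) → (p ∨ q)) ∧ q)) = F, (p ∨ ((r ∨ q) ∧ ¬¬((((r ↔ p) ↔ q) → (p ∨ q)) ∧ q))) = F, so the formula = T.
Row p=F, q=T, r=F: ((r ∨ q) ∧ ¬¬((((r ↔ p) ↔ q) → (p ∨ q)) ∧ q)) = T, (p ∨ ((r ∨ q) ∧ ¬¬((((r ↔ p) ↔ q) → (p ∨ q)) ∧ q))) = T, so the formula = F.
Row p=T, q=F, r=F: ((r ∨ q) ∧ ¬¬((((r ↔ p) ↔ q) → (p ∨ q)) ∧ q)) = F, (p ∨ ((r ∨ q) ∧ ¬¬((((r ↔ p) ↔ q) → (p ∨ q)) ∧ q))) = T, so the formula = F.
Row p=T, q=T, r=T: ((r ∨ q) ∧ ¬¬((((r ↔ p) ↔ q) → (p ∨ q)) ∧ q)) = T, (p ∨ ((r ∨ q) ∧ ¬¬((((r ↔ p) ↔ q) → (p ∨ q)) ∧ q))) = T, so the formula = F.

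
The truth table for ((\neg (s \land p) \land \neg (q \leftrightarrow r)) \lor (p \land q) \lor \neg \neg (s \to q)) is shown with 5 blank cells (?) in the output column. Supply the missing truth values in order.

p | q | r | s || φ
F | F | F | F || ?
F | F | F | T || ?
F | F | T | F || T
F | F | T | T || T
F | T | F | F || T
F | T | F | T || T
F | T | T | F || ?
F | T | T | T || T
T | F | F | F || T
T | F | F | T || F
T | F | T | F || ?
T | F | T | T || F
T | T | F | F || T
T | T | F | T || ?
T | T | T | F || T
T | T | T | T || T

T, F, T, T, T

Row p=F, q=F, r=F, s=F: (\neg (s \land p) \land \neg (q \leftrightarrow r)) = F, (p \land q) = F, \neg \neg (s \to q) = T, so the formula = T.
Row p=F, q=F, r=F, s=T: (\neg (s \land p) \land \neg (q \leftrightarrow r)) = F, (p \land q) = F, \neg \neg (s \to q) = F, so the formula = F.
Row p=F, q=T, r=T, s=F: (\neg (s \land p) \land \neg (q \leftrightarrow r)) = F, (p \land q) = F, \neg \neg (s \to q) = T, so the formula = T.
Row p=T, q=F, r=T, s=F: (\neg (s \land p) \land \neg (q \leftrightarrow r)) = T, (p \land q) = F, \neg \neg (s \to q) = T, so the formula = T.
Row p=T, q=T, r=F, s=T: (\neg (s \land p) \land \neg (q \leftrightarrow r)) = F, (p \land q) = T, \neg \neg (s \to q) = T, so the formula = T.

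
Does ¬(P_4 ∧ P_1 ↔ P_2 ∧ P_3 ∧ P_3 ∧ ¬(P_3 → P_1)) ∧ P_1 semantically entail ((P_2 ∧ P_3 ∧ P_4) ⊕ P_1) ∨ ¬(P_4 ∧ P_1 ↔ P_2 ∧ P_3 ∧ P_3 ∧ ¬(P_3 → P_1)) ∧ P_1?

P_1 | P_2 | P_3 | P_4 || φ | ψ
 T  |  T  |  T  |  T  || T | T
 T  |  T  |  T  |  F  || F | T
 T  |  T  |  F  |  T  || T | T
 T  |  T  |  F  |  F  || F | T
 T  |  F  |  T  |  T  || T | T
 T  |  F  |  T  |  F  || F | T
 T  |  F  |  F  |  T  || T | T
 T  |  F  |  F  |  F  || F | T
 F  |  T  |  T  |  T  || F | T
 F  |  T  |  T  |  F  || F | F
 F  |  T  |  F  |  T  || F | F
 F  |  T  |  F  |  F  || F | F
 F  |  F  |  T  |  T  || F | F
 F  |  F  |  T  |  F  || F | F
 F  |  F  |  F  |  T  || F | F
 F  |  F  |  F  |  F  || F | F
In every row where φ is true, ψ is also true, so φ ⊨ ψ.

yes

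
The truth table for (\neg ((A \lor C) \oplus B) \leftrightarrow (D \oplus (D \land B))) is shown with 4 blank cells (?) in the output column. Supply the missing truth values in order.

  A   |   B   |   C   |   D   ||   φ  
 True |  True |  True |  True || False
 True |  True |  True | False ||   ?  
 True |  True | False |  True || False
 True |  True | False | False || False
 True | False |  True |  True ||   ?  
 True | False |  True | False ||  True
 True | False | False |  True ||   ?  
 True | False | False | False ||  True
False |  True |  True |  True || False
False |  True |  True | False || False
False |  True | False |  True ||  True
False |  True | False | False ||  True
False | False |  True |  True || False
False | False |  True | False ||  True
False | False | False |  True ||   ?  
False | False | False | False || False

False, False, False, True

Row A=True, B=True, C=True, D=False: \neg ((A \lor C) \oplus B) = True, (D \oplus (D \land B)) = False, so the formula = False.
Row A=True, B=False, C=True, D=True: \neg ((A \lor C) \oplus B) = False, (D \oplus (D \land B)) = True, so the formula = False.
Row A=True, B=False, C=False, D=True: \neg ((A \lor C) \oplus B) = False, (D \oplus (D \land B)) = True, so the formula = False.
Row A=False, B=False, C=False, D=True: \neg ((A \lor C) \oplus B) = True, (D \oplus (D \land B)) = True, so the formula = True.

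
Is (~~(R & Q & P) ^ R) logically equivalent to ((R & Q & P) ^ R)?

equivalent

P | Q | R || φ | ψ
T | T | T || F | F
T | T | F || F | F
T | F | T || T | T
T | F | F || F | F
F | T | T || T | T
F | T | F || F | F
F | F | T || T | T
F | F | F || F | F
The columns for φ and ψ agree on every row, so they are logically equivalent.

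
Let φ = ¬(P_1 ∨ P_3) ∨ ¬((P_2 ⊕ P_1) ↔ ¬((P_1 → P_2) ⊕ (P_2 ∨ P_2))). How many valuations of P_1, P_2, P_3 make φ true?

4

 P_1    P_2    P_3   |    φ  
 True   True   True  |   True
 True   True  False  |   True
 True  False   True  |  False
 True  False  False  |  False
False   True   True  |  False
False   True  False  |   True
False  False   True  |  False
False  False  False  |   True
The formula is true on 4 of the 8 rows.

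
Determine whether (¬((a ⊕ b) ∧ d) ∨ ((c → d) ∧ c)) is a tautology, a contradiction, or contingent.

contingent

a | b | c | d | (a ⊕ b) | ((a ⊕ b) ∧ d) | ¬((a ⊕ b) ∧ d) | (c → d) | ((c → d) ∧ c) | φ
- | - | - | - | ------- | ------------- | -------------- | ------- | ------------- | -
T | T | T | T |    F    |       F       |       T        |    T    |       T       | T
T | T | T | F |    F    |       F       |       T        |    F    |       F       | T
T | T | F | T |    F    |       F       |       T        |    T    |       F       | T
T | T | F | F |    F    |       F       |       T        |    T    |       F       | T
T | F | T | T |    T    |       T       |       F        |    T    |       T       | T
T | F | T | F |    T    |       F       |       T        |    F    |       F       | T
T | F | F | T |    T    |       T       |       F        |    T    |       F       | F
T | F | F | F |    T    |       F       |       T        |    T    |       F       | T
F | T | T | T |    T    |       T       |       F        |    T    |       T       | T
F | T | T | F |    T    |       F       |       T        |    F    |       F       | T
F | T | F | T |    T    |       T       |       F        |    T    |       F       | F
F | T | F | F |    T    |       F       |       T        |    T    |       F       | T
F | F | T | T |    F    |       F       |       T        |    T    |       T       | T
F | F | T | F |    F    |       F       |       T        |    F    |       F       | T
F | F | F | T |    F    |       F       |       T        |    T    |       F       | T
F | F | F | F |    F    |       F       |       T        |    T    |       F       | T
14 of 16 rows are T, so the formula is contingent.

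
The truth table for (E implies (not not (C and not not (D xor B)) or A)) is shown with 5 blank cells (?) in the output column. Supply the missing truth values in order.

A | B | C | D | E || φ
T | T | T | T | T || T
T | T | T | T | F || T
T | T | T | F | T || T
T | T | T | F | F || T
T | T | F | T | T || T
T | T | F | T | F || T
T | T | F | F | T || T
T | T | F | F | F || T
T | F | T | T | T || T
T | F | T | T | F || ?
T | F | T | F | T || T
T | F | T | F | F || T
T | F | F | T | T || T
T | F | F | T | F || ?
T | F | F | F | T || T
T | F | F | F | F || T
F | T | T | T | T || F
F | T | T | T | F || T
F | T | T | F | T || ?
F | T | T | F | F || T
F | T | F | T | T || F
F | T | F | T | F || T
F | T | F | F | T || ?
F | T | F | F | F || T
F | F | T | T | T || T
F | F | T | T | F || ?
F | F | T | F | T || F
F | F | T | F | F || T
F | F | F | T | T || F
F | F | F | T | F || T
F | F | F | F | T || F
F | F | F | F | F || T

Row A=T, B=F, C=T, D=T, E=F: (not not (C and not not (D xor B)) or A) = T, so the formula = T.
Row A=T, B=F, C=F, D=T, E=F: (not not (C and not not (D xor B)) or A) = T, so the formula = T.
Row A=F, B=T, C=T, D=F, E=T: (not not (C and not not (D xor B)) or A) = T, so the formula = T.
Row A=F, B=T, C=F, D=F, E=T: (not not (C and not not (D xor B)) or A) = F, so the formula = F.
Row A=F, B=F, C=T, D=T, E=F: (not not (C and not not (D xor B)) or A) = T, so the formula = T.

T, T, T, F, T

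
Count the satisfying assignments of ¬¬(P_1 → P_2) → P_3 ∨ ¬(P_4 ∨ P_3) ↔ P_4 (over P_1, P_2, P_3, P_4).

5

P_1  P_2  P_3  P_4  |  (P_1 → P_2)  ¬(P_1 → P_2)  ¬¬(P_1 → P_2)  (P_4 ∨ P_3)  ¬(P_4 ∨ P_3)  (P_3 ∨ ¬(P_4 ∨ P_3))  φ
 F    F    F    F   |       T            F              T             F            T                 T            F
 F    F    F    T   |       T            F              T             T            F                 F            F
 F    F    T    F   |       T            F              T             T            F                 T            F
 F    F    T    T   |       T            F              T             T            F                 T            T
 F    T    F    F   |       T            F              T             F            T                 T            F
 F    T    F    T   |       T            F              T             T            F                 F            F
 F    T    T    F   |       T            F              T             T            F                 T            F
 F    T    T    T   |       T            F              T             T            F                 T            T
 T    F    F    F   |       F            T              F             F            T                 T            F
 T    F    F    T   |       F            T              F             T            F                 F            T
 T    F    T    F   |       F            T              F             T            F                 T            F
 T    F    T    T   |       F            T              F             T            F                 T            T
 T    T    F    F   |       T            F              T             F            T                 T            F
 T    T    F    T   |       T            F              T             T            F                 F            F
 T    T    T    F   |       T            F              T             T            F                 T            F
 T    T    T    T   |       T            F              T             T            F                 T            T
The formula is true on 5 of the 16 rows.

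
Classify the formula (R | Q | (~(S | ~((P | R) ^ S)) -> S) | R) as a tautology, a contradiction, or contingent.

P | Q | R | S || φ
T | T | T | T || T
T | T | T | F || T
T | T | F | T || T
T | T | F | F || T
T | F | T | T || T
T | F | T | F || T
T | F | F | T || T
T | F | F | F || F
F | T | T | T || T
F | T | T | F || T
F | T | F | T || T
F | T | F | F || T
F | F | T | T || T
F | F | T | F || T
F | F | F | T || T
F | F | F | F || T
15 of 16 rows are T, so the formula is contingent.

contingent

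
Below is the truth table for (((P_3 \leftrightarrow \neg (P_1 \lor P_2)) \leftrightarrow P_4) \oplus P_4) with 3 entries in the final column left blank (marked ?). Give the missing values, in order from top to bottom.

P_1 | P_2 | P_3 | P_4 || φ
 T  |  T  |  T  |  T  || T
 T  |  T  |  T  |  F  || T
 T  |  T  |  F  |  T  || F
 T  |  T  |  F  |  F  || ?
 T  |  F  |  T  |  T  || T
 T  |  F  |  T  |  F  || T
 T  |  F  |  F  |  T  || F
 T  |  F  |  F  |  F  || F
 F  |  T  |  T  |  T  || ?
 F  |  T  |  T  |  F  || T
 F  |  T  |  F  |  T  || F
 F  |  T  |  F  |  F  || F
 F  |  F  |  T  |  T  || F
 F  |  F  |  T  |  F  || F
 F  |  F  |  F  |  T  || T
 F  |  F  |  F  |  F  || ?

F, T, T

Row P_1=T, P_2=T, P_3=F, P_4=F: ((P_3 \leftrightarrow \neg (P_1 \lor P_2)) \leftrightarrow P_4) = F, so the formula = F.
Row P_1=F, P_2=T, P_3=T, P_4=T: ((P_3 \leftrightarrow \neg (P_1 \lor P_2)) \leftrightarrow P_4) = F, so the formula = T.
Row P_1=F, P_2=F, P_3=F, P_4=F: ((P_3 \leftrightarrow \neg (P_1 \lor P_2)) \leftrightarrow P_4) = T, so the formula = T.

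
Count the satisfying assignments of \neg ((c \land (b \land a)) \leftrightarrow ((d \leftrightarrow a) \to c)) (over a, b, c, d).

a | b | c | d || φ
T | T | T | T || F
T | T | T | F || F
T | T | F | T || F
T | T | F | F || T
T | F | T | T || T
T | F | T | F || T
T | F | F | T || F
T | F | F | F || T
F | T | T | T || T
F | T | T | F || T
F | T | F | T || T
F | T | F | F || F
F | F | T | T || T
F | F | T | F || T
F | F | F | T || T
F | F | F | F || F
The formula is true on 10 of the 16 rows.

10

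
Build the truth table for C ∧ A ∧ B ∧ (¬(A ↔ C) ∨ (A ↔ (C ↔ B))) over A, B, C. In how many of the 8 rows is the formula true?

1

A  B  C  |  (C ∧ A)  (A ↔ C)  ¬(A ↔ C)  (C ↔ B)  (A ↔ (C ↔ B))  (¬(A ↔ C) ∨ (A ↔ (C ↔ B)))  φ
F  F  F  |     F        T        F         T           F                    F               F
F  F  T  |     F        F        T         F           T                    T               F
F  T  F  |     F        T        F         F           T                    T               F
F  T  T  |     F        F        T         T           F                    T               F
T  F  F  |     F        F        T         T           T                    T               F
T  F  T  |     T        T        F         F           F                    F               F
T  T  F  |     F        F        T         F           F                    T               F
T  T  T  |     T        T        F         T           T                    T               T
The formula is true on 1 of the 8 rows.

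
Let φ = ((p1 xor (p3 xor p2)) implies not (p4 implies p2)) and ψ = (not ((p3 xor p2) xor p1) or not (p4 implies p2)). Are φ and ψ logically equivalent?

p1 | p2 | p3 | p4 | φ | ψ
-- | -- | -- | -- | - | -
0  | 0  | 0  | 0  | 1 | 1
0  | 0  | 0  | 1  | 1 | 1
0  | 0  | 1  | 0  | 0 | 0
0  | 0  | 1  | 1  | 1 | 1
0  | 1  | 0  | 0  | 0 | 0
0  | 1  | 0  | 1  | 0 | 0
0  | 1  | 1  | 0  | 1 | 1
0  | 1  | 1  | 1  | 1 | 1
1  | 0  | 0  | 0  | 0 | 0
1  | 0  | 0  | 1  | 1 | 1
1  | 0  | 1  | 0  | 1 | 1
1  | 0  | 1  | 1  | 1 | 1
1  | 1  | 0  | 0  | 1 | 1
1  | 1  | 0  | 1  | 1 | 1
1  | 1  | 1  | 0  | 0 | 0
1  | 1  | 1  | 1  | 0 | 0
The columns for φ and ψ agree on every row, so they are logically equivalent.

equivalent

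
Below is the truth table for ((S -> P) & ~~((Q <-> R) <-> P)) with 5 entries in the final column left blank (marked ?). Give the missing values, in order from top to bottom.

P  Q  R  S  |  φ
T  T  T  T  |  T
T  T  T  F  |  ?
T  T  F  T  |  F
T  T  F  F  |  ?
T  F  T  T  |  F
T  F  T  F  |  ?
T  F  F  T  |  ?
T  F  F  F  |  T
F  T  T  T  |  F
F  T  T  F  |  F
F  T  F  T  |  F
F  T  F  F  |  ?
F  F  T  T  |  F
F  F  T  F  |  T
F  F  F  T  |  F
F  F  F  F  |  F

Row P=T, Q=T, R=T, S=F: (S -> P) = T, ~~((Q <-> R) <-> P) = T, so the formula = T.
Row P=T, Q=T, R=F, S=F: (S -> P) = T, ~~((Q <-> R) <-> P) = F, so the formula = F.
Row P=T, Q=F, R=T, S=F: (S -> P) = T, ~~((Q <-> R) <-> P) = F, so the formula = F.
Row P=T, Q=F, R=F, S=T: (S -> P) = T, ~~((Q <-> R) <-> P) = T, so the formula = T.
Row P=F, Q=T, R=F, S=F: (S -> P) = T, ~~((Q <-> R) <-> P) = T, so the formula = T.

T, F, F, T, T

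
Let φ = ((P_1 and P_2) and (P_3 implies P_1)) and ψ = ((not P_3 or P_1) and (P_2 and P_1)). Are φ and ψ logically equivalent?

P_1  P_2  P_3  |  φ  ψ
 1    1    1   |  1  1
 1    1    0   |  1  1
 1    0    1   |  0  0
 1    0    0   |  0  0
 0    1    1   |  0  0
 0    1    0   |  0  0
 0    0    1   |  0  0
 0    0    0   |  0  0
The columns for φ and ψ agree on every row, so they are logically equivalent.

equivalent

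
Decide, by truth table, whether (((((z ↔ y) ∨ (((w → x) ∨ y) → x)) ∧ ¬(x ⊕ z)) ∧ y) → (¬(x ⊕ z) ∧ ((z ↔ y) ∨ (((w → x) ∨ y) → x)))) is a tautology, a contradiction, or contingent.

tautology

x | y | z | w | φ
- | - | - | - | -
T | T | T | T | T
T | T | T | F | T
T | T | F | T | T
T | T | F | F | T
T | F | T | T | T
T | F | T | F | T
T | F | F | T | T
T | F | F | F | T
F | T | T | T | T
F | T | T | F | T
F | T | F | T | T
F | T | F | F | T
F | F | T | T | T
F | F | T | F | T
F | F | F | T | T
F | F | F | F | T
Every row is T, so the formula is a tautology.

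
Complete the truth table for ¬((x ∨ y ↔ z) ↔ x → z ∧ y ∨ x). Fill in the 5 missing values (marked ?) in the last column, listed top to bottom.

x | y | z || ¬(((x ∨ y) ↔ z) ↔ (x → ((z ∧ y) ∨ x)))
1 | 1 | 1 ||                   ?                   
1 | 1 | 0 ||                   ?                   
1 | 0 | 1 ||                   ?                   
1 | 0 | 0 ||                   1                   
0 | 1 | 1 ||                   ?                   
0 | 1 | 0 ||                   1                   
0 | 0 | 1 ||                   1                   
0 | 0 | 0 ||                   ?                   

Row x=1, y=1, z=1: (x ∨ y ↔ z) = 1, (x → z ∧ y ∨ x) = 1, ((x ∨ y ↔ z) ↔ x → z ∧ y ∨ x) = 1, so ¬(((x ∨ y) ↔ z) ↔ (x → ((z ∧ y) ∨ x))) = 0.
Row x=1, y=1, z=0: (x ∨ y ↔ z) = 0, (x → z ∧ y ∨ x) = 1, ((x ∨ y ↔ z) ↔ x → z ∧ y ∨ x) = 0, so ¬(((x ∨ y) ↔ z) ↔ (x → ((z ∧ y) ∨ x))) = 1.
Row x=1, y=0, z=1: (x ∨ y ↔ z) = 1, (x → z ∧ y ∨ x) = 1, ((x ∨ y ↔ z) ↔ x → z ∧ y ∨ x) = 1, so ¬(((x ∨ y) ↔ z) ↔ (x → ((z ∧ y) ∨ x))) = 0.
Row x=0, y=1, z=1: (x ∨ y ↔ z) = 1, (x → z ∧ y ∨ x) = 1, ((x ∨ y ↔ z) ↔ x → z ∧ y ∨ x) = 1, so ¬(((x ∨ y) ↔ z) ↔ (x → ((z ∧ y) ∨ x))) = 0.
Row x=0, y=0, z=0: (x ∨ y ↔ z) = 1, (x → z ∧ y ∨ x) = 1, ((x ∨ y ↔ z) ↔ x → z ∧ y ∨ x) = 1, so ¬(((x ∨ y) ↔ z) ↔ (x → ((z ∧ y) ∨ x))) = 0.

0, 1, 0, 0, 0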